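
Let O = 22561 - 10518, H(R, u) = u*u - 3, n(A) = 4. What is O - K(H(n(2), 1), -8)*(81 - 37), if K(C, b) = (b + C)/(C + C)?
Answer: 11933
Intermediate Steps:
H(R, u) = -3 + u² (H(R, u) = u² - 3 = -3 + u²)
K(C, b) = (C + b)/(2*C) (K(C, b) = (C + b)/((2*C)) = (C + b)*(1/(2*C)) = (C + b)/(2*C))
O = 12043
O - K(H(n(2), 1), -8)*(81 - 37) = 12043 - ((-3 + 1²) - 8)/(2*(-3 + 1²))*(81 - 37) = 12043 - ((-3 + 1) - 8)/(2*(-3 + 1))*44 = 12043 - (½)*(-2 - 8)/(-2)*44 = 12043 - (½)*(-½)*(-10)*44 = 12043 - 5*44/2 = 12043 - 1*110 = 12043 - 110 = 11933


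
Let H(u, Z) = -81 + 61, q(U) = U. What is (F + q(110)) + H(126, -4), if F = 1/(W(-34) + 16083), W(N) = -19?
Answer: 1445761/16064 ≈ 90.000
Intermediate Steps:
H(u, Z) = -20
F = 1/16064 (F = 1/(-19 + 16083) = 1/16064 ≈ 6.2251e-5)
(F + q(110)) + H(126, -4) = (1/16064 + 110) - 20 = 1767041/16064 - 20 = 1445761/16064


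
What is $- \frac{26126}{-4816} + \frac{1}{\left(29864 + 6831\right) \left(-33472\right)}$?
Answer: $\frac{2005586948139}{369704767040} \approx 5.4248$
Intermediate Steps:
$- \frac{26126}{-4816} + \frac{1}{\left(29864 + 6831\right) \left(-33472\right)} = \left(-26126\right) \left(- \frac{1}{4816}\right) + \frac{1}{36695} \left(- \frac{1}{33472}\right) = \frac{13063}{2408} + \frac{1}{36695} \left(- \frac{1}{33472}\right) = \frac{13063}{2408} - \frac{1}{1228255040} = \frac{2005586948139}{369704767040}$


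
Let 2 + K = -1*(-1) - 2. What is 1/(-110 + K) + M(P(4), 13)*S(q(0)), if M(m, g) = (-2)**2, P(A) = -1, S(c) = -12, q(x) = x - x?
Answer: -5425/113 ≈ -48.009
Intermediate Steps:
q(x) = 0
M(m, g) = 4
K = -3 (K = -2 + (-1*(-1) - 2) = -2 + (1 - 2) = -2 - 1 = -3)
1/(-110 + K) + M(P(4), 13)*S(q(0)) = 1/(-110 - 3) + 4*(-12) = 1/(-113) - 48 = -1/113 - 48 = -5425/113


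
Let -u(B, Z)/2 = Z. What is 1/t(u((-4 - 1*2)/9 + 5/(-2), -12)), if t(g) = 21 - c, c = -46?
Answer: 1/67 ≈ 0.014925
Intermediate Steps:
u(B, Z) = -2*Z
t(g) = 67 (t(g) = 21 - 1*(-46) = 21 + 46 = 67)
1/t(u((-4 - 1*2)/9 + 5/(-2), -12)) = 1/67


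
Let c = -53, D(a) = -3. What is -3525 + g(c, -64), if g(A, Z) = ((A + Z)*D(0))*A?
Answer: -22128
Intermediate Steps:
g(A, Z) = A*(-3*A - 3*Z) (g(A, Z) = ((A + Z)*(-3))*A = (-3*A - 3*Z)*A = A*(-3*A - 3*Z))
-3525 + g(c, -64) = -3525 - 3*(-53)*(-53 - 64) = -3525 - 3*(-53)*(-117) = -3525 - 18603 = -22128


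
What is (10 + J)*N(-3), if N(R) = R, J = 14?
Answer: -72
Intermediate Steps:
(10 + J)*N(-3) = (10 + 14)*(-3) = 24*(-3) = -72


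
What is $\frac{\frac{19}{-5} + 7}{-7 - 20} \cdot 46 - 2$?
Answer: $- \frac{1006}{135} \approx -7.4519$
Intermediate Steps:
$\frac{\frac{19}{-5} + 7}{-7 - 20} \cdot 46 - 2 = \frac{19 \left(- \frac{1}{5}\right) + 7}{-27} \cdot 46 - 2 = \left(- \frac{19}{5} + 7\right) \left(- \frac{1}{27}\right) 46 - 2 = \frac{16}{5} \left(- \frac{1}{27}\right) 46 - 2 = \left(- \frac{16}{135}\right) 46 - 2 = - \frac{736}{135} - 2 = - \frac{1006}{135}$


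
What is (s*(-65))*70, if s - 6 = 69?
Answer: -341250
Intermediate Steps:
s = 75 (s = 6 + 69 = 75)
(s*(-65))*70 = (75*(-65))*70 = -4875*70 = -341250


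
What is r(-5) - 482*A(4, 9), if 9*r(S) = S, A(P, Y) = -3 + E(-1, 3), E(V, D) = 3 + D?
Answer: -13019/9 ≈ -1446.6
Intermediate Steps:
A(P, Y) = 3 (A(P, Y) = -3 + (3 + 3) = -3 + 6 = 3)
r(S) = S/9
r(-5) - 482*A(4, 9) = (⅑)*(-5) - 482*3 = -5/9 - 1446 = -13019/9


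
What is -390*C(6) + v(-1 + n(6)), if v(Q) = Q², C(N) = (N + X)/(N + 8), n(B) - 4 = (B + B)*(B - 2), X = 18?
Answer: 13527/7 ≈ 1932.4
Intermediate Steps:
n(B) = 4 + 2*B*(-2 + B) (n(B) = 4 + (B + B)*(B - 2) = 4 + (2*B)*(-2 + B) = 4 + 2*B*(-2 + B))
C(N) = (18 + N)/(8 + N) (C(N) = (N + 18)/(N + 8) = (18 + N)/(8 + N))
-390*C(6) + v(-1 + n(6)) = -390*(18 + 6)/(8 + 6) + (-1 + (4 - 4*6 + 2*6²))² = -390*24/14 + (-1 + (4 - 24 + 2*36))² = -195*24/7 + (-1 + (4 - 24 + 72))² = -390*12/7 + (-1 + 52)² = -4680/7 + 51² = -4680/7 + 2601 = 13527/7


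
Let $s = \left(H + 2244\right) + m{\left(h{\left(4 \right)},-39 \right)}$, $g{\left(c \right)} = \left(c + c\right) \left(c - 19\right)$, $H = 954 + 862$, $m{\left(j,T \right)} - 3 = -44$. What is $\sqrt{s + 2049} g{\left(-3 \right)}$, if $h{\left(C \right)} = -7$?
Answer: $264 \sqrt{1517} \approx 10282.0$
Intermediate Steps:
$m{\left(j,T \right)} = -41$ ($m{\left(j,T \right)} = 3 - 44 = -41$)
$H = 1816$
$g{\left(c \right)} = 2 c \left(-19 + c\right)$
$s = 4019$ ($s = \left(1816 + 2244\right) - 41 = 4060 - 41 = 4019$)
$\sqrt{s + 2049} g{\left(-3 \right)} = \sqrt{4019 + 2049} \cdot 2 \left(-3\right) \left(-19 - 3\right) = \sqrt{6068} \cdot 2 \left(-3\right) \left(-22\right) = 2 \sqrt{1517} \cdot 132 = 264 \sqrt{1517}$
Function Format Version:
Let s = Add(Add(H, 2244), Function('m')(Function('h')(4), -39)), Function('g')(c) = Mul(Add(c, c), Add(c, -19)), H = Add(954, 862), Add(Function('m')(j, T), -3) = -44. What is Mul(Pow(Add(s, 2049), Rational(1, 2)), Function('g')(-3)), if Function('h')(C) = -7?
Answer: Mul(264, Pow(1517, Rational(1, 2))) ≈ 10282.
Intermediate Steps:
Function('m')(j, T) = -41 (Function('m')(j, T) = Add(3, -44) = -41)
H = 1816
Function('g')(c) = Mul(2, c, Add(-19, c)) (Function('g')(c) = Mul(Mul(2, c), Add(-19, c)) = Mul(2, c, Add(-19, c)))
s = 4019 (s = Add(Add(1816, 2244), -41) = Add(4060, -41) = 4019)
Mul(Pow(Add(s, 2049), Rational(1, 2)), Function('g')(-3)) = Mul(Pow(Add(4019, 2049), Rational(1, 2)), Mul(2, -3, Add(-19, -3))) = Mul(Pow(6068, Rational(1, 2)), Mul(2, -3, -22)) = Mul(Mul(2, Pow(1517, Rational(1, 2))), 132) = Mul(264, Pow(1517, Rational(1, 2)))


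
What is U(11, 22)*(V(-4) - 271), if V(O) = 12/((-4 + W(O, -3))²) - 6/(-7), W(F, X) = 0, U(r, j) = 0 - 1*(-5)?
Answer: -37715/28 ≈ -1347.0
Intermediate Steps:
U(r, j) = 5 (U(r, j) = 0 + 5 = 5)
V(O) = 45/28 (V(O) = 12/((-4 + 0)²) - 6/(-7) = 12/((-4)²) - 6*(-⅐) = 12/16 + 6/7 = 12*(1/16) + 6/7 = ¾ + 6/7 = 45/28)
U(11, 22)*(V(-4) - 271) = 5*(45/28 - 271) = 5*(-7543/28) = -37715/28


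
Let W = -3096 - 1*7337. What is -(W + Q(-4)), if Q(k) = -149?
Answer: 10582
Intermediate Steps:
W = -10433 (W = -3096 - 7337 = -10433)
-(W + Q(-4)) = -(-10433 - 149) = -1*(-10582) = 10582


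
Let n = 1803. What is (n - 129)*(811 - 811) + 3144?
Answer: 3144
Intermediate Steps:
(n - 129)*(811 - 811) + 3144 = (1803 - 129)*(811 - 811) + 3144 = 1674*0 + 3144 = 0 + 3144 = 3144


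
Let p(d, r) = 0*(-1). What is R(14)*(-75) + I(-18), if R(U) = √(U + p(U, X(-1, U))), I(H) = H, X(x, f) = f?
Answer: -18 - 75*√14 ≈ -298.62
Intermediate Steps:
p(d, r) = 0
R(U) = √U (R(U) = √(U + 0) = √U)
R(14)*(-75) + I(-18) = √14*(-75) - 18 = -75*√14 - 18 = -18 - 75*√14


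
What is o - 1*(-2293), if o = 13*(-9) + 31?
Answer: 2207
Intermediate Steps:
o = -86 (o = -117 + 31 = -86)
o - 1*(-2293) = -86 - 1*(-2293) = -86 + 2293 = 2207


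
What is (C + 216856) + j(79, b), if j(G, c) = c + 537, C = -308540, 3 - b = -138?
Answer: -91006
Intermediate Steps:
b = 141 (b = 3 - 1*(-138) = 3 + 138 = 141)
j(G, c) = 537 + c
(C + 216856) + j(79, b) = (-308540 + 216856) + (537 + 141) = -91684 + 678 = -91006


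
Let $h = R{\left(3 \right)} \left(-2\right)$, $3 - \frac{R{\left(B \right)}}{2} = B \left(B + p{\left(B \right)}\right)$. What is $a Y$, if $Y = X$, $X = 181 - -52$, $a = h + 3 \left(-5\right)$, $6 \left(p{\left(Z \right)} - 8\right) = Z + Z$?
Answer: $27261$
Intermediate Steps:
$p{\left(Z \right)} = 8 + \frac{Z}{3}$ ($p{\left(Z \right)} = 8 + \frac{Z + Z}{6} = 8 + \frac{2 Z}{6} = 8 + \frac{Z}{3}$)
$R{\left(B \right)} = 6 - 2 B \left(8 + \frac{4 B}{3}\right)$ ($R{\left(B \right)} = 6 - 2 B \left(B + \left(8 + \frac{B}{3}\right)\right) = 6 - 2 B \left(8 + \frac{4 B}{3}\right)$)
$h = 132$ ($h = \left(6 - 48 - \frac{8 \cdot 3^{2}}{3}\right) \left(-2\right) = \left(6 - 48 - 24\right) \left(-2\right) = \left(-66\right) \left(-2\right) = 132$)
$a = 117$ ($a = 132 + 3 \left(-5\right) = 132 - 15 = 117$)
$X = 233$ ($X = 181 + 52 = 233$)
$Y = 233$
$a Y = 117 \cdot 233 = 27261$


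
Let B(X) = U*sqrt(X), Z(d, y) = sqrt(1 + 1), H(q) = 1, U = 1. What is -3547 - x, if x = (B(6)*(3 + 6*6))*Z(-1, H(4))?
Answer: -3547 - 78*sqrt(3) ≈ -3682.1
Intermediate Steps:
Z(d, y) = sqrt(2)
B(X) = sqrt(X) (B(X) = 1*sqrt(X) = sqrt(X))
x = 78*sqrt(3) (x = (sqrt(6)*(3 + 6*6))*sqrt(2) = (sqrt(6)*(3 + 36))*sqrt(2) = (sqrt(6)*39)*sqrt(2) = (39*sqrt(6))*sqrt(2) = 78*sqrt(3) ≈ 135.10)
-3547 - x = -3547 - 78*sqrt(3)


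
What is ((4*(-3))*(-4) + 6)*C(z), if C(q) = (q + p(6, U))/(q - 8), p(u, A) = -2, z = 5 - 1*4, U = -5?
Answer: 54/7 ≈ 7.7143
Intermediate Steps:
z = 1 (z = 5 - 4 = 1)
C(q) = (-2 + q)/(-8 + q) (C(q) = (q - 2)/(q - 8) = (-2 + q)/(-8 + q))
((4*(-3))*(-4) + 6)*C(z) = ((4*(-3))*(-4) + 6)*((-2 + 1)/(-8 + 1)) = (-12*(-4) + 6)*(-1/(-7)) = (48 + 6)*(-⅐*(-1)) = 54*(⅐) = 54/7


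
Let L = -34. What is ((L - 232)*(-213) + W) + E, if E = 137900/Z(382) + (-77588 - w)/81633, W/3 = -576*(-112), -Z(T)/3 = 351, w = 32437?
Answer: 7165063451827/28653183 ≈ 2.5006e+5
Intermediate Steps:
Z(T) = -1053 (Z(T) = -3*351 = -1053)
W = 193536 (W = 3*(-576*(-112)) = 3*64512 = 193536)
E = -3791015675/28653183 (E = 137900/(-1053) + (-77588 - 1*32437)/81633 = 137900*(-1/1053) + (-77588 - 32437)*(1/81633) = -137900/1053 - 110025*1/81633 = -137900/1053 - 36675/27211 = -3791015675/28653183 ≈ -132.31)
((L - 232)*(-213) + W) + E = ((-34 - 232)*(-213) + 193536) - 3791015675/28653183 = (-266*(-213) + 193536) - 3791015675/28653183 = (56658 + 193536) - 3791015675/28653183 = 250194 - 3791015675/28653183 = 7165063451827/28653183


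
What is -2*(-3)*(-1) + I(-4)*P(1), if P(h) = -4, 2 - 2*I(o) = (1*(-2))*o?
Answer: 6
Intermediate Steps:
I(o) = 1 + o (I(o) = 1 - 1*(-2)*o/2 = 1 - (-1)*o = 1 + o)
-2*(-3)*(-1) + I(-4)*P(1) = -2*(-3)*(-1) + (1 - 4)*(-4) = 6*(-1) - 3*(-4) = -6 + 12 = 6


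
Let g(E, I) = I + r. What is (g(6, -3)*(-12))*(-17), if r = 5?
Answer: 408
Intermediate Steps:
g(E, I) = 5 + I (g(E, I) = I + 5 = 5 + I)
(g(6, -3)*(-12))*(-17) = ((5 - 3)*(-12))*(-17) = (2*(-12))*(-17) = -24*(-17) = 408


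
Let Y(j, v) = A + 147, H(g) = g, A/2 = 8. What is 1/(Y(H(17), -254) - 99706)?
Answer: -1/99543 ≈ -1.0046e-5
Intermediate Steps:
A = 16 (A = 2*8 = 16)
Y(j, v) = 163 (Y(j, v) = 16 + 147 = 163)
1/(Y(H(17), -254) - 99706) = 1/(163 - 99706) = 1/(-99543) = -1/99543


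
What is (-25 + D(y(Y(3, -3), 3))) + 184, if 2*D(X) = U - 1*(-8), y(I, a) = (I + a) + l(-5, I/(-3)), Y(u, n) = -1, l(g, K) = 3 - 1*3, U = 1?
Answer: 327/2 ≈ 163.50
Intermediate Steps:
l(g, K) = 0 (l(g, K) = 3 - 3 = 0)
y(I, a) = I + a (y(I, a) = (I + a) + 0 = I + a)
D(X) = 9/2 (D(X) = (1 - 1*(-8))/2 = (1 + 8)/2 = (½)*9 = 9/2)
(-25 + D(y(Y(3, -3), 3))) + 184 = (-25 + 9/2) + 184 = -41/2 + 184 = 327/2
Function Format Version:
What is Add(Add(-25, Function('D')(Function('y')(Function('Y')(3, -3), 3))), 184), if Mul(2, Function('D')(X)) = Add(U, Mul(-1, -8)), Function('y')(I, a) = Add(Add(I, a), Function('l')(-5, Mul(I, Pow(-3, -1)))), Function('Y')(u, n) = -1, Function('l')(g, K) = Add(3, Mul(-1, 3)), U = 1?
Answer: Rational(327, 2) ≈ 163.50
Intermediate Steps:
Function('l')(g, K) = 0 (Function('l')(g, K) = Add(3, -3) = 0)
Function('y')(I, a) = Add(I, a) (Function('y')(I, a) = Add(Add(I, a), 0) = Add(I, a))
Function('D')(X) = Rational(9, 2) (Function('D')(X) = Mul(Rational(1, 2), Add(1, Mul(-1, -8))) = Mul(Rational(1, 2), Add(1, 8)) = Mul(Rational(1, 2), 9) = Rational(9, 2))
Add(Add(-25, Function('D')(Function('y')(Function('Y')(3, -3), 3))), 184) = Add(Add(-25, Rational(9, 2)), 184) = Add(Rational(-41, 2), 184) = Rational(327, 2)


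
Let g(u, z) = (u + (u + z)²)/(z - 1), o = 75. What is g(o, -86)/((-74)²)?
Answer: -49/119103 ≈ -0.00041141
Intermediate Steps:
g(u, z) = (u + (u + z)²)/(-1 + z)
g(o, -86)/((-74)²) = ((75 + (75 - 86)²)/(-1 - 86))/((-74)²) = ((75 + (-11)²)/(-87))/5476 = -(75 + 121)/87*(1/5476) = -1/87*196*(1/5476) = -196/87*1/5476 = -49/119103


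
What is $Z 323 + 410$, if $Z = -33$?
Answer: $-10249$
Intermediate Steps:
$Z 323 + 410 = \left(-33\right) 323 + 410 = -10659 + 410 = -10249$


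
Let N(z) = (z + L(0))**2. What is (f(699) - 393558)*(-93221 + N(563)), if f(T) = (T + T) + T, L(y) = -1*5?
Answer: -85394476923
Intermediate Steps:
L(y) = -5
N(z) = (-5 + z)**2 (N(z) = (z - 5)**2 = (-5 + z)**2)
f(T) = 3*T (f(T) = 2*T + T = 3*T)
(f(699) - 393558)*(-93221 + N(563)) = (3*699 - 393558)*(-93221 + (-5 + 563)**2) = (2097 - 393558)*(-93221 + 558**2) = -391461*(-93221 + 311364) = -391461*218143 = -85394476923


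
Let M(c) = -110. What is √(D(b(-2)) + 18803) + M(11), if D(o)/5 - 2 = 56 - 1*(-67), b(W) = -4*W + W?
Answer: -110 + 2*√4857 ≈ 29.384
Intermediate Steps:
b(W) = -3*W
D(o) = 625 (D(o) = 10 + 5*(56 - 1*(-67)) = 10 + 5*(56 + 67) = 10 + 5*123 = 10 + 615 = 625)
√(D(b(-2)) + 18803) + M(11) = √(625 + 18803) - 110 = √19428 - 110 = 2*√4857 - 110 = -110 + 2*√4857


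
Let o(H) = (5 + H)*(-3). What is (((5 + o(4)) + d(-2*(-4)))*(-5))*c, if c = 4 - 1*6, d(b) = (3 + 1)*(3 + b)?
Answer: 220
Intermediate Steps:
o(H) = -15 - 3*H
d(b) = 12 + 4*b (d(b) = 4*(3 + b) = 12 + 4*b)
c = -2 (c = 4 - 6 = -2)
(((5 + o(4)) + d(-2*(-4)))*(-5))*c = (((5 + (-15 - 3*4)) + (12 + 4*(-2*(-4))))*(-5))*(-2) = (((5 + (-15 - 12)) + (12 + 4*8))*(-5))*(-2) = (((5 - 27) + (12 + 32))*(-5))*(-2) = ((-22 + 44)*(-5))*(-2) = (22*(-5))*(-2) = -110*(-2) = 220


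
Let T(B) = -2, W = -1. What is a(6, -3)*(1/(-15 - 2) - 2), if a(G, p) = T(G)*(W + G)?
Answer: 350/17 ≈ 20.588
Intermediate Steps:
a(G, p) = 2 - 2*G (a(G, p) = -2*(-1 + G) = 2 - 2*G)
a(6, -3)*(1/(-15 - 2) - 2) = (2 - 2*6)*(1/(-15 - 2) - 2) = (2 - 12)*(1/(-17) - 2) = -10*(-1/17 - 2) = -10*(-35/17) = 350/17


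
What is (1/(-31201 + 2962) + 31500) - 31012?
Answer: 13780631/28239 ≈ 488.00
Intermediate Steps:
(1/(-31201 + 2962) + 31500) - 31012 = (1/(-28239) + 31500) - 31012 = (-1/28239 + 31500) - 31012 = 889528499/28239 - 31012 = 13780631/28239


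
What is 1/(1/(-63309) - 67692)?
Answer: -63309/4285512829 ≈ -1.4773e-5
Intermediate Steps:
1/(1/(-63309) - 67692) = 1/(-1/63309 - 67692) = 1/(-4285512829/63309) = -63309/4285512829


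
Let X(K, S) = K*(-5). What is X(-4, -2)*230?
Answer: 4600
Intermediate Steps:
X(K, S) = -5*K
X(-4, -2)*230 = -5*(-4)*230 = 20*230 = 4600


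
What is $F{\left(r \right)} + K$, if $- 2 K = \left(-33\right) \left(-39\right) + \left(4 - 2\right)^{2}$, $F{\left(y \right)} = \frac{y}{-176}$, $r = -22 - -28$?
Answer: $- \frac{56807}{88} \approx -645.53$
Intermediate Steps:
$r = 6$ ($r = -22 + 28 = 6$)
$F{\left(y \right)} = - \frac{y}{176}$ ($F{\left(y \right)} = y \left(- \frac{1}{176}\right) = - \frac{y}{176}$)
$K = - \frac{1291}{2}$ ($K = - \frac{\left(-33\right) \left(-39\right) + \left(4 - 2\right)^{2}}{2} = - \frac{1287 + 2^{2}}{2} = - \frac{1287 + 4}{2} = \left(- \frac{1}{2}\right) 1291 = - \frac{1291}{2} \approx -645.5$)
$F{\left(r \right)} + K = \left(- \frac{1}{176}\right) 6 - \frac{1291}{2} = - \frac{3}{88} - \frac{1291}{2} = - \frac{56807}{88}$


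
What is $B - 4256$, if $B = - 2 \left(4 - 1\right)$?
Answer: $-4262$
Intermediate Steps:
$B = -6$ ($B = \left(-2\right) 3 = -6$)
$B - 4256 = -6 - 4256 = -4262$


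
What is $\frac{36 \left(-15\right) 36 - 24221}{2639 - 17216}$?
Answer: $\frac{43661}{14577} \approx 2.9952$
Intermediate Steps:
$\frac{36 \left(-15\right) 36 - 24221}{2639 - 17216} = \frac{\left(-540\right) 36 - 24221}{-14577} = \left(-19440 - 24221\right) \left(- \frac{1}{14577}\right) = \left(-43661\right) \left(- \frac{1}{14577}\right) = \frac{43661}{14577}$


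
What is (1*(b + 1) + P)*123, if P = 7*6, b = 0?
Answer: 5289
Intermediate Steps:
P = 42
(1*(b + 1) + P)*123 = (1*(0 + 1) + 42)*123 = (1*1 + 42)*123 = (1 + 42)*123 = 43*123 = 5289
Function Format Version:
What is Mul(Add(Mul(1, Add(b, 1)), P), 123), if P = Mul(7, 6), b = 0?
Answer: 5289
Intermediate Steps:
P = 42
Mul(Add(Mul(1, Add(b, 1)), P), 123) = Mul(Add(Mul(1, Add(0, 1)), 42), 123) = Mul(Add(Mul(1, 1), 42), 123) = Mul(Add(1, 42), 123) = Mul(43, 123) = 5289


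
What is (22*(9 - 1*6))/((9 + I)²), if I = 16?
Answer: 66/625 ≈ 0.10560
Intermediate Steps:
(22*(9 - 1*6))/((9 + I)²) = (22*(9 - 1*6))/((9 + 16)²) = (22*(9 - 6))/(25²) = (22*3)/625 = 66*(1/625) = 66/625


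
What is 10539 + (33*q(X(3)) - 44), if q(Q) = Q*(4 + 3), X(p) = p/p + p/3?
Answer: 10957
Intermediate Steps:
X(p) = 1 + p/3 (X(p) = 1 + p*(⅓) = 1 + p/3)
q(Q) = 7*Q (q(Q) = Q*7 = 7*Q)
10539 + (33*q(X(3)) - 44) = 10539 + (33*(7*(1 + (⅓)*3)) - 44) = 10539 + (33*(7*(1 + 1)) - 44) = 10539 + (33*(7*2) - 44) = 10539 + (33*14 - 44) = 10539 + (462 - 44) = 10539 + 418 = 10957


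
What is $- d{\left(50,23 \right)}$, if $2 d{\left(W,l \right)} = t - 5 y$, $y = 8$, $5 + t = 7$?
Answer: $19$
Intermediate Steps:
$t = 2$ ($t = -5 + 7 = 2$)
$d{\left(W,l \right)} = -19$ ($d{\left(W,l \right)} = \frac{2 - 40}{2} = \frac{1}{2} \left(-38\right) = -19$)
$- d{\left(50,23 \right)} = \left(-1\right) \left(-19\right) = 19$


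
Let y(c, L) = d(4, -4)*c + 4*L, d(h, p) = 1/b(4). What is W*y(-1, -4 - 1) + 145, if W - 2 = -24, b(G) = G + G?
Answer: 2351/4 ≈ 587.75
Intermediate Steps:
b(G) = 2*G
W = -22 (W = 2 - 24 = -22)
d(h, p) = 1/8 (d(h, p) = 1/(2*4) = 1/8)
y(c, L) = 4*L + c/8 (y(c, L) = c/8 + 4*L = 4*L + c/8)
W*y(-1, -4 - 1) + 145 = -22*(4*(-4 - 1) + (1/8)*(-1)) + 145 = -22*(4*(-5) - 1/8) + 145 = -22*(-20 - 1/8) + 145 = -22*(-161/8) + 145 = 1771/4 + 145 = 2351/4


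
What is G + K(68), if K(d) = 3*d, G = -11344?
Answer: -11140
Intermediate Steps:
G + K(68) = -11344 + 3*68 = -11344 + 204 = -11140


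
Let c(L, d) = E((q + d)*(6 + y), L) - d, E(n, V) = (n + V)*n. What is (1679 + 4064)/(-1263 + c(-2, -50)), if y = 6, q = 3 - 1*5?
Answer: 5743/389411 ≈ 0.014748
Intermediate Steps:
q = -2 (q = 3 - 5 = -2)
E(n, V) = n*(V + n) (E(n, V) = (V + n)*n = n*(V + n))
c(L, d) = -d + (-24 + 12*d)*(-24 + L + 12*d) (c(L, d) = ((-2 + d)*(6 + 6))*(L + (-2 + d)*(6 + 6)) - d = ((-2 + d)*12)*(L + (-2 + d)*12) - d = (-24 + 12*d)*(L + (-24 + 12*d)) - d = (-24 + 12*d)*(-24 + L + 12*d) - d = -d + (-24 + 12*d)*(-24 + L + 12*d))
(1679 + 4064)/(-1263 + c(-2, -50)) = (1679 + 4064)/(-1263 + (-1*(-50) + 12*(-2 - 50)*(-24 - 2 + 12*(-50)))) = 5743/(-1263 + (50 + 12*(-52)*(-24 - 2 - 600))) = 5743/(-1263 + (50 + 12*(-52)*(-626))) = 5743/(-1263 + (50 + 390624)) = 5743/(-1263 + 390674) = 5743/389411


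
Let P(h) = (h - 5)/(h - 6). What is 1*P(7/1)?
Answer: 2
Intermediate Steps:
P(h) = (-5 + h)/(-6 + h)
1*P(7/1) = 1*((-5 + 7/1)/(-6 + 7/1)) = 1*((-5 + 7*1)/(-6 + 7*1)) = 1*((-5 + 7)/(-6 + 7)) = 1*(2/1) = 1*(1*2) = 1*2 = 2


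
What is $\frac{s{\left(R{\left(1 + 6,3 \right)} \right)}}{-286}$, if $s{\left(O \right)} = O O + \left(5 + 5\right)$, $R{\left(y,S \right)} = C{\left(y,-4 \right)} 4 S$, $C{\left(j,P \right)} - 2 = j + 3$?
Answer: $- \frac{943}{13} \approx -72.538$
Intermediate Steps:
$C{\left(j,P \right)} = 5 + j$ ($C{\left(j,P \right)} = 2 + \left(j + 3\right) = 2 + \left(3 + j\right) = 5 + j$)
$R{\left(y,S \right)} = S \left(20 + 4 y\right)$ ($R{\left(y,S \right)} = \left(5 + y\right) 4 S = \left(20 + 4 y\right) S = S \left(20 + 4 y\right)$)
$s{\left(O \right)} = 10 + O^{2}$ ($s{\left(O \right)} = O^{2} + 10 = 10 + O^{2}$)
$\frac{s{\left(R{\left(1 + 6,3 \right)} \right)}}{-286} = \frac{10 + \left(4 \cdot 3 \left(5 + \left(1 + 6\right)\right)\right)^{2}}{-286} = \left(10 + \left(4 \cdot 3 \left(5 + 7\right)\right)^{2}\right) \left(- \frac{1}{286}\right) = \left(10 + \left(4 \cdot 3 \cdot 12\right)^{2}\right) \left(- \frac{1}{286}\right) = \left(10 + 144^{2}\right) \left(- \frac{1}{286}\right) = \left(10 + 20736\right) \left(- \frac{1}{286}\right) = 20746 \left(- \frac{1}{286}\right) = - \frac{943}{13}$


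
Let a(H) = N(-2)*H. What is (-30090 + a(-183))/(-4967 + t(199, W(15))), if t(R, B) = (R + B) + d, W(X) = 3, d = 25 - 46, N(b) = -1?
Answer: 29907/4786 ≈ 6.2488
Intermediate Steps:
d = -21
a(H) = -H
t(R, B) = -21 + B + R (t(R, B) = (R + B) - 21 = (B + R) - 21 = -21 + B + R)
(-30090 + a(-183))/(-4967 + t(199, W(15))) = (-30090 - 1*(-183))/(-4967 + (-21 + 3 + 199)) = (-30090 + 183)/(-4967 + 181) = -29907/(-4786) = -29907*(-1/4786) = 29907/4786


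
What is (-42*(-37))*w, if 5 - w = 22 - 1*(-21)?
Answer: -59052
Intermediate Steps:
w = -38 (w = 5 - (22 - 1*(-21)) = 5 - (22 + 21) = 5 - 1*43 = 5 - 43 = -38)
(-42*(-37))*w = -42*(-37)*(-38) = 1554*(-38) = -59052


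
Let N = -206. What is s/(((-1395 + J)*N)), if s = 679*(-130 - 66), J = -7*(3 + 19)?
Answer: -66542/159547 ≈ -0.41707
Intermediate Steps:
J = -154 (J = -7*22 = -154)
s = -133084 (s = 679*(-196) = -133084)
s/(((-1395 + J)*N)) = -133084*(-1/(206*(-1395 - 154))) = -133084/((-1549*(-206))) = -133084/319094 = -133084*1/319094 = -66542/159547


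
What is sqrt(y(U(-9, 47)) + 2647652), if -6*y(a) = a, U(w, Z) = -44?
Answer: sqrt(23828934)/3 ≈ 1627.2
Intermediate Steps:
y(a) = -a/6
sqrt(y(U(-9, 47)) + 2647652) = sqrt(-1/6*(-44) + 2647652) = sqrt(22/3 + 2647652) = sqrt(7942978/3) = sqrt(23828934)/3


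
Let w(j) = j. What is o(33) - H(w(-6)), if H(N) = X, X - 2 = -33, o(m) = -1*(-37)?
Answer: 68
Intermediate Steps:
o(m) = 37
X = -31 (X = 2 - 33 = -31)
H(N) = -31
o(33) - H(w(-6)) = 37 - 1*(-31) = 37 + 31 = 68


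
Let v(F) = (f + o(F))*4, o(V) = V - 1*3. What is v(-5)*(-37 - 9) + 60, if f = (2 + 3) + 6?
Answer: -492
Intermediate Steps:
o(V) = -3 + V (o(V) = V - 3 = -3 + V)
f = 11 (f = 5 + 6 = 11)
v(F) = 32 + 4*F (v(F) = (11 + (-3 + F))*4 = (8 + F)*4 = 32 + 4*F)
v(-5)*(-37 - 9) + 60 = (32 + 4*(-5))*(-37 - 9) + 60 = (32 - 20)*(-46) + 60 = 12*(-46) + 60 = -552 + 60 = -492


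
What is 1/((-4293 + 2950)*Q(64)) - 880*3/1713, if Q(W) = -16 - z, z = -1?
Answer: -17727029/11502795 ≈ -1.5411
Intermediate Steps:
Q(W) = -15 (Q(W) = -16 - 1*(-1) = -16 + 1 = -15)
1/((-4293 + 2950)*Q(64)) - 880*3/1713 = 1/((-4293 + 2950)*(-15)) - 880*3/1713 = -1/15/(-1343) - 2640*1/1713 = -1/1343*(-1/15) - 880/571 = 1/20145 - 880/571 = -17727029/11502795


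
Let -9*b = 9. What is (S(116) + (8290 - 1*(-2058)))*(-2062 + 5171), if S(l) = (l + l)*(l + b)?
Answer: 115120052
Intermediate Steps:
b = -1 (b = -1/9*9 = -1)
S(l) = 2*l*(-1 + l) (S(l) = (l + l)*(l - 1) = (2*l)*(-1 + l) = 2*l*(-1 + l))
(S(116) + (8290 - 1*(-2058)))*(-2062 + 5171) = (2*116*(-1 + 116) + (8290 - 1*(-2058)))*(-2062 + 5171) = (2*116*115 + (8290 + 2058))*3109 = (26680 + 10348)*3109 = 37028*3109 = 115120052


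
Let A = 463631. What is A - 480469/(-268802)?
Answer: 124625420531/268802 ≈ 4.6363e+5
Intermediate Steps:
A - 480469/(-268802) = 463631 - 480469/(-268802) = 463631 - 480469*(-1)/268802 = 463631 - 1*(-480469/268802) = 463631 + 480469/268802 = 124625420531/268802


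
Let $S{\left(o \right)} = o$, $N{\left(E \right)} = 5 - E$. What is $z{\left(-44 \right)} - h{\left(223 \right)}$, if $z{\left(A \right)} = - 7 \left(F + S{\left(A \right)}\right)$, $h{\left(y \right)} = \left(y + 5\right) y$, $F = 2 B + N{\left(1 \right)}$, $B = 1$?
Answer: $-50578$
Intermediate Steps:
$F = 6$ ($F = 2 \cdot 1 + \left(5 - 1\right) = 2 + \left(5 - 1\right) = 2 + 4 = 6$)
$h{\left(y \right)} = y \left(5 + y\right)$ ($h{\left(y \right)} = \left(5 + y\right) y = y \left(5 + y\right)$)
$z{\left(A \right)} = -42 - 7 A$ ($z{\left(A \right)} = - 7 \left(6 + A\right) = -42 - 7 A$)
$z{\left(-44 \right)} - h{\left(223 \right)} = \left(-42 - -308\right) - 223 \left(5 + 223\right) = \left(-42 + 308\right) - 223 \cdot 228 = 266 - 50844 = -50578$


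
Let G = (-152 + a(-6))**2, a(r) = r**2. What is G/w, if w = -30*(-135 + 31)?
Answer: 841/195 ≈ 4.3128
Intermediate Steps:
w = 3120 (w = -30*(-104) = 3120)
G = 13456 (G = (-152 + (-6)**2)**2 = (-152 + 36)**2 = (-116)**2 = 13456)
G/w = 13456/3120 = 13456*(1/3120) = 841/195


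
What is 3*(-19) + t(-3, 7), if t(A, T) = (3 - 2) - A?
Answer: -53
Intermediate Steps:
t(A, T) = 1 - A
3*(-19) + t(-3, 7) = 3*(-19) + (1 - 1*(-3)) = -57 + (1 + 3) = -57 + 4 = -53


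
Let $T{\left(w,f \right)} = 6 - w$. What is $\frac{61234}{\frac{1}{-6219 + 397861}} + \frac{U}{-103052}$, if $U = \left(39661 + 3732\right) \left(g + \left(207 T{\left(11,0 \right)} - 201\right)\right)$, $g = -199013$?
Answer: $\frac{2471381784812713}{103052} \approx 2.3982 \cdot 10^{10}$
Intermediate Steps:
$U = -8689404857$ ($U = \left(39661 + 3732\right) \left(-199013 + \left(207 \left(6 - 11\right) - 201\right)\right) = 43393 \left(-199013 + \left(207 \left(6 - 11\right) - 201\right)\right) = 43393 \left(-199013 + \left(207 \left(-5\right) - 201\right)\right) = 43393 \left(-199013 - 1236\right) = 43393 \left(-200249\right) = -8689404857$)
$\frac{61234}{\frac{1}{-6219 + 397861}} + \frac{U}{-103052} = \frac{61234}{\frac{1}{-6219 + 397861}} - \frac{8689404857}{-103052} = \frac{61234}{\frac{1}{391642}} - - \frac{8689404857}{103052} = 61234 \frac{1}{\frac{1}{391642}} + \frac{8689404857}{103052} = 61234 \cdot 391642 + \frac{8689404857}{103052} = 23981806228 + \frac{8689404857}{103052} = \frac{2471381784812713}{103052}$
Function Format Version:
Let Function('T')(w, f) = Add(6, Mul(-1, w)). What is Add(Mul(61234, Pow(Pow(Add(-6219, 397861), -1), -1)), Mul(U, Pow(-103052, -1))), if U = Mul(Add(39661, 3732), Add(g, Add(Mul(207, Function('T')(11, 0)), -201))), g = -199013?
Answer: Rational(2471381784812713, 103052) ≈ 2.3982e+10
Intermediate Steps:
U = -8689404857 (U = Mul(Add(39661, 3732), Add(-199013, Add(Mul(207, Add(6, Mul(-1, 11))), -201))) = Mul(43393, Add(-199013, Add(Mul(207, Add(6, -11)), -201))) = Mul(43393, Add(-199013, Add(Mul(207, -5), -201))) = Mul(43393, Add(-199013, Add(-1035, -201))) = Mul(43393, Add(-199013, -1236)) = Mul(43393, -200249) = -8689404857)
Add(Mul(61234, Pow(Pow(Add(-6219, 397861), -1), -1)), Mul(U, Pow(-103052, -1))) = Add(Mul(61234, Pow(Pow(Add(-6219, 397861), -1), -1)), Mul(-8689404857, Pow(-103052, -1))) = Add(Mul(61234, Pow(Pow(391642, -1), -1)), Mul(-8689404857, Rational(-1, 103052))) = Add(Mul(61234, Pow(Rational(1, 391642), -1)), Rational(8689404857, 103052)) = Add(Mul(61234, 391642), Rational(8689404857, 103052)) = Add(23981806228, Rational(8689404857, 103052)) = Rational(2471381784812713, 103052)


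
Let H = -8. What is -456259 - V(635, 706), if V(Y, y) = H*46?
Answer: -455891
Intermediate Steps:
V(Y, y) = -368 (V(Y, y) = -8*46 = -368)
-456259 - V(635, 706) = -456259 - 1*(-368) = -456259 + 368 = -455891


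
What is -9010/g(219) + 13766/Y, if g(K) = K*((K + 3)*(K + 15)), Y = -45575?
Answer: -78510535771/259244545950 ≈ -0.30284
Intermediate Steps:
g(K) = K*(3 + K)*(15 + K) (g(K) = K*((3 + K)*(15 + K)) = K*(3 + K)*(15 + K))
-9010/g(219) + 13766/Y = -9010*1/(219*(45 + 219² + 18*219)) + 13766/(-45575) = -9010*1/(219*(45 + 47961 + 3942)) + 13766*(-1/45575) = -9010/(219*51948) - 13766/45575 = -9010/11376612 - 13766/45575 = -9010*1/11376612 - 13766/45575 = -4505/5688306 - 13766/45575 = -78510535771/259244545950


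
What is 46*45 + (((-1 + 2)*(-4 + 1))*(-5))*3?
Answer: 2115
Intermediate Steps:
46*45 + (((-1 + 2)*(-4 + 1))*(-5))*3 = 2070 + ((1*(-3))*(-5))*3 = 2070 - 3*(-5)*3 = 2070 + 15*3 = 2070 + 45 = 2115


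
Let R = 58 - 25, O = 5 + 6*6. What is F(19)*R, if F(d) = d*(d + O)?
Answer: 37620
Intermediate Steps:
O = 41 (O = 5 + 36 = 41)
R = 33
F(d) = d*(41 + d) (F(d) = d*(d + 41) = d*(41 + d))
F(19)*R = (19*(41 + 19))*33 = (19*60)*33 = 1140*33 = 37620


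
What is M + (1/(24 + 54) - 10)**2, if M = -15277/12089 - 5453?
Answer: -393822137047/73549476 ≈ -5354.5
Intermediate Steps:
M = -65936594/12089 (M = -15277*1/12089 - 5453 = -15277/12089 - 5453 = -65936594/12089 ≈ -5454.3)
M + (1/(24 + 54) - 10)**2 = -65936594/12089 + (1/(24 + 54) - 10)**2 = -65936594/12089 + (1/78 - 10)**2 = -65936594/12089 + (-779/78)**2 = -65936594/12089 + 606841/6084 = -393822137047/73549476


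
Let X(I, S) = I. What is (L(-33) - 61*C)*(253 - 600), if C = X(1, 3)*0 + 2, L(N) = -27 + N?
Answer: 63154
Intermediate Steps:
C = 2 (C = 1*0 + 2 = 0 + 2 = 2)
(L(-33) - 61*C)*(253 - 600) = ((-27 - 33) - 61*2)*(253 - 600) = (-60 - 122)*(-347) = -182*(-347) = 63154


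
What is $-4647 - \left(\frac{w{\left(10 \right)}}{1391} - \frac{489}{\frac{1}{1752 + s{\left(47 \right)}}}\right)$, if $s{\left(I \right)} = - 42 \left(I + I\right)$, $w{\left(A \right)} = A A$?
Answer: $- \frac{1500181081}{1391} \approx -1.0785 \cdot 10^{6}$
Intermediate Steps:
$w{\left(A \right)} = A^{2}$
$s{\left(I \right)} = - 84 I$ ($s{\left(I \right)} = - 42 \cdot 2 I = - 84 I$)
$-4647 - \left(\frac{w{\left(10 \right)}}{1391} - \frac{489}{\frac{1}{1752 + s{\left(47 \right)}}}\right) = -4647 - \left(\frac{10^{2}}{1391} - \frac{489}{\frac{1}{1752 - 3948}}\right) = -4647 - \left(100 \cdot \frac{1}{1391} - \frac{489}{\frac{1}{1752 - 3948}}\right) = -4647 - \left(\frac{100}{1391} - \frac{489}{\frac{1}{-2196}}\right) = -4647 - \left(\frac{100}{1391} - \frac{489}{- \frac{1}{2196}}\right) = -4647 - \left(\frac{100}{1391} - -1073844\right) = -4647 - \left(\frac{100}{1391} + 1073844\right) = -4647 - \frac{1493717104}{1391} = - \frac{1500181081}{1391}$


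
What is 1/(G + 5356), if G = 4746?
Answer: 1/10102 ≈ 9.8990e-5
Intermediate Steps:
1/(G + 5356) = 1/(4746 + 5356) = 1/10102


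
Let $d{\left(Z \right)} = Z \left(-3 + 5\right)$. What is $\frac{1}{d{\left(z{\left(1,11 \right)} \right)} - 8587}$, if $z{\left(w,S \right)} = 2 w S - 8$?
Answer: $- \frac{1}{8559} \approx -0.00011684$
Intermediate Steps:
$z{\left(w,S \right)} = -8 + 2 S w$ ($z{\left(w,S \right)} = 2 S w - 8 = -8 + 2 S w$)
$d{\left(Z \right)} = 2 Z$ ($d{\left(Z \right)} = Z 2 = 2 Z$)
$\frac{1}{d{\left(z{\left(1,11 \right)} \right)} - 8587} = \frac{1}{2 \left(-8 + 2 \cdot 11 \cdot 1\right) - 8587} = \frac{1}{2 \left(-8 + 22\right) - 8587} = \frac{1}{2 \cdot 14 - 8587} = \frac{1}{28 - 8587} = \frac{1}{-8559} = - \frac{1}{8559}$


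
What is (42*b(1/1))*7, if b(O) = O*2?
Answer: 588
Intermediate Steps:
b(O) = 2*O
(42*b(1/1))*7 = (42*(2/1))*7 = (42*(2*1))*7 = (42*2)*7 = 84*7 = 588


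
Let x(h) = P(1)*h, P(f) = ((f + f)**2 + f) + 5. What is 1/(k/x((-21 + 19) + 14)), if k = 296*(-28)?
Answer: -15/1036 ≈ -0.014479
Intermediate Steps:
P(f) = 5 + f + 4*f**2 (P(f) = ((2*f)**2 + f) + 5 = (4*f**2 + f) + 5 = (f + 4*f**2) + 5 = 5 + f + 4*f**2)
x(h) = 10*h (x(h) = (5 + 1 + 4*1**2)*h = (5 + 1 + 4*1)*h = (5 + 1 + 4)*h = 10*h)
k = -8288
1/(k/x((-21 + 19) + 14)) = 1/(-8288*1/(10*((-21 + 19) + 14))) = 1/(-8288*1/(10*(-2 + 14))) = 1/(-8288/(10*12)) = 1/(-8288/120) = 1/(-8288*1/120) = 1/(-1036/15) = -15/1036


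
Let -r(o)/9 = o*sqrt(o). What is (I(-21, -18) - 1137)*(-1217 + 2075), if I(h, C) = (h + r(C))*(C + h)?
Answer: -272844 - 16262532*I*sqrt(2) ≈ -2.7284e+5 - 2.2999e+7*I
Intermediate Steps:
r(o) = -9*o**(3/2) (r(o) = -9*o*sqrt(o) = -9*o**(3/2))
I(h, C) = (C + h)*(h - 9*C**(3/2)) (I(h, C) = (h - 9*C**(3/2))*(C + h) = (C + h)*(h - 9*C**(3/2)))
(I(-21, -18) - 1137)*(-1217 + 2075) = (((-21)**2 - 8748*I*sqrt(2) - 18*(-21) - 9*(-21)*(-18)**(3/2)) - 1137)*(-1217 + 2075) = ((441 - 8748*I*sqrt(2) + 378 - 9*(-21)*(-54*I*sqrt(2))) - 1137)*858 = ((441 - 8748*I*sqrt(2) + 378 - 10206*I*sqrt(2)) - 1137)*858 = ((819 - 18954*I*sqrt(2)) - 1137)*858 = (-318 - 18954*I*sqrt(2))*858 = -272844 - 16262532*I*sqrt(2)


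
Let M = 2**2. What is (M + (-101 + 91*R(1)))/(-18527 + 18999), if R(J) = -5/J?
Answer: -69/59 ≈ -1.1695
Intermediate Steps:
M = 4
(M + (-101 + 91*R(1)))/(-18527 + 18999) = (4 + (-101 + 91*(-5/1)))/(-18527 + 18999) = (4 + (-101 + 91*(-5*1)))/472 = (4 + (-101 + 91*(-5)))*(1/472) = (4 + (-101 - 455))*(1/472) = (4 - 556)*(1/472) = -552*1/472 = -69/59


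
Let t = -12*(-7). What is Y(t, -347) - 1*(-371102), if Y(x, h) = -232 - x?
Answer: 370786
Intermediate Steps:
t = 84
Y(t, -347) - 1*(-371102) = (-232 - 1*84) - 1*(-371102) = (-232 - 84) + 371102 = -316 + 371102 = 370786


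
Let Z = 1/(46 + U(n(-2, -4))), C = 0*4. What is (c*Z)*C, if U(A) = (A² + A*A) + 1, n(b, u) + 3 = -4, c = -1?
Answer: 0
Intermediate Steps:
n(b, u) = -7 (n(b, u) = -3 - 4 = -7)
U(A) = 1 + 2*A² (U(A) = (A² + A²) + 1 = 2*A² + 1 = 1 + 2*A²)
C = 0
Z = 1/145 (Z = 1/(46 + (1 + 2*(-7)²)) = 1/(46 + (1 + 2*49)) = 1/(46 + (1 + 98)) = 1/(46 + 99) = 1/145 ≈ 0.0068966)
(c*Z)*C = -1*1/145*0 = -1/145*0 = 0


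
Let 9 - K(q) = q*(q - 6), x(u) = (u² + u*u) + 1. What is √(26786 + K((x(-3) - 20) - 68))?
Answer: 2*√5405 ≈ 147.04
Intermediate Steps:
x(u) = 1 + 2*u² (x(u) = (u² + u²) + 1 = 2*u² + 1 = 1 + 2*u²)
K(q) = 9 - q*(-6 + q) (K(q) = 9 - q*(q - 6) = 9 - q*(-6 + q))
√(26786 + K((x(-3) - 20) - 68)) = √(26786 + (9 - (((1 + 2*(-3)²) - 20) - 68)² + 6*(((1 + 2*(-3)²) - 20) - 68))) = √(26786 + (9 - (((1 + 2*9) - 20) - 68)² + 6*(((1 + 2*9) - 20) - 68))) = √(26786 + (9 - (((1 + 18) - 20) - 68)² + 6*(((1 + 18) - 20) - 68))) = √(26786 + (9 - ((19 - 20) - 68)² + 6*((19 - 20) - 68))) = √(26786 + (9 - (-1 - 68)² + 6*(-1 - 68))) = √(26786 + (9 - 1*(-69)² + 6*(-69))) = √(26786 + (9 - 1*4761 - 414)) = √(26786 + (9 - 4761 - 414)) = √(26786 - 5166) = √21620 = 2*√5405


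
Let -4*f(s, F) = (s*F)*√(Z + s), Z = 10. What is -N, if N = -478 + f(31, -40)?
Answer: 478 - 310*√41 ≈ -1507.0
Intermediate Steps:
f(s, F) = -F*s*√(10 + s)/4 (f(s, F) = -s*F*√(10 + s)/4 = -F*s*√(10 + s)/4)
N = -478 + 310*√41 (N = -478 - ¼*(-40)*31*√(10 + 31) = -478 - ¼*(-40)*31*√41 = -478 + 310*√41 ≈ 1507.0)
-N = -(-478 + 310*√41) = 478 - 310*√41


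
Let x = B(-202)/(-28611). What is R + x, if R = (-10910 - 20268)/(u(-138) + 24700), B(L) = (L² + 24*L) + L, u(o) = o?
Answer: -295037251/117123897 ≈ -2.5190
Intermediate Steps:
B(L) = L² + 25*L
R = -15589/12281 (R = (-10910 - 20268)/(-138 + 24700) = -31178/24562 = -31178*1/24562 = -15589/12281 ≈ -1.2694)
x = -11918/9537 (x = -202*(25 - 202)/(-28611) = -202*(-177)*(-1/28611) = 35754*(-1/28611) = -11918/9537 ≈ -1.2497)
R + x = -15589/12281 - 11918/9537 = -295037251/117123897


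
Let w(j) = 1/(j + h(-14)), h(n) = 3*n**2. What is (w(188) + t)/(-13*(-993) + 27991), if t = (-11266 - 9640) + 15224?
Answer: -4409231/31738400 ≈ -0.13892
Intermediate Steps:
w(j) = 1/(588 + j) (w(j) = 1/(j + 3*(-14)**2) = 1/(j + 3*196) = 1/(j + 588) = 1/(588 + j))
t = -5682 (t = -20906 + 15224 = -5682)
(w(188) + t)/(-13*(-993) + 27991) = (1/(588 + 188) - 5682)/(-13*(-993) + 27991) = (1/776 - 5682)/(12909 + 27991) = (1/776 - 5682)/40900 = -4409231/776*1/40900 = -4409231/31738400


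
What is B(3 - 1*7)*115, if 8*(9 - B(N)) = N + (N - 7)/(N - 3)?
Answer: 59915/56 ≈ 1069.9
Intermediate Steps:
B(N) = 9 - N/8 - (-7 + N)/(8*(-3 + N)) (B(N) = 9 - (N + (N - 7)/(N - 3))/8 = 9 - (N + (-7 + N)/(-3 + N))/8 = 9 + (-N/8 - (-7 + N)/(8*(-3 + N))) = 9 - N/8 - (-7 + N)/(8*(-3 + N)))
B(3 - 1*7)*115 = ((-209 - (3 - 1*7)² + 74*(3 - 1*7))/(8*(-3 + (3 - 1*7))))*115 = ((-209 - (3 - 7)² + 74*(3 - 7))/(8*(-3 + (3 - 7))))*115 = ((-209 - 1*(-4)² + 74*(-4))/(8*(-3 - 4)))*115 = ((⅛)*(-209 - 1*16 - 296)/(-7))*115 = ((⅛)*(-⅐)*(-209 - 16 - 296))*115 = ((⅛)*(-⅐)*(-521))*115 = (521/56)*115 = 59915/56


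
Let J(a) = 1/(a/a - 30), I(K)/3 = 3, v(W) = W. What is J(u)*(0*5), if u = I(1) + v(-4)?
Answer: 0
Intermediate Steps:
I(K) = 9 (I(K) = 3*3 = 9)
u = 5 (u = 9 - 4 = 5)
J(a) = -1/29 (J(a) = 1/(1 - 30) = 1/(-29) = -1/29)
J(u)*(0*5) = -0*5 = -1/29*0 = 0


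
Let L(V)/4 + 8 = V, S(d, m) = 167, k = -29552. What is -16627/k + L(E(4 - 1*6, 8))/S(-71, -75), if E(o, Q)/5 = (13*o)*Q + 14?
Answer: -112830715/4935184 ≈ -22.863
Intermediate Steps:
E(o, Q) = 70 + 65*Q*o (E(o, Q) = 5*((13*o)*Q + 14) = 5*(13*Q*o + 14) = 5*(14 + 13*Q*o) = 70 + 65*Q*o)
L(V) = -32 + 4*V
-16627/k + L(E(4 - 1*6, 8))/S(-71, -75) = -16627/(-29552) + (-32 + 4*(70 + 65*8*(4 - 1*6)))/167 = -16627*(-1/29552) + (-32 + 4*(70 + 65*8*(4 - 6)))*(1/167) = 16627/29552 + (-32 + 4*(70 + 65*8*(-2)))*(1/167) = 16627/29552 + (-32 + 4*(70 - 1040))*(1/167) = 16627/29552 + (-32 + 4*(-970))*(1/167) = 16627/29552 + (-32 - 3880)*(1/167) = 16627/29552 - 3912*1/167 = 16627/29552 - 3912/167 = -112830715/4935184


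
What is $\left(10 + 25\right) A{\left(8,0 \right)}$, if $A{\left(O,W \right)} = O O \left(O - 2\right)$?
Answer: $13440$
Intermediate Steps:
$A{\left(O,W \right)} = O^{2} \left(-2 + O\right)$
$\left(10 + 25\right) A{\left(8,0 \right)} = \left(10 + 25\right) 8^{2} \left(-2 + 8\right) = 35 \cdot 64 \cdot 6 = 35 \cdot 384 = 13440$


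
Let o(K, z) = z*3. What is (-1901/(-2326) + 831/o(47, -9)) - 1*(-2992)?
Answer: 62007335/20934 ≈ 2962.0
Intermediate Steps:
o(K, z) = 3*z
(-1901/(-2326) + 831/o(47, -9)) - 1*(-2992) = (-1901/(-2326) + 831/((3*(-9)))) - 1*(-2992) = (-1901*(-1/2326) + 831/(-27)) + 2992 = (1901/2326 + 831*(-1/27)) + 2992 = (1901/2326 - 277/9) + 2992 = -627193/20934 + 2992 = 62007335/20934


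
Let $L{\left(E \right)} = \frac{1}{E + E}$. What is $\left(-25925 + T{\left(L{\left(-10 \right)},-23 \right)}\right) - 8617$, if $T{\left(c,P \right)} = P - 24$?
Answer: $-34589$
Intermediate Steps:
$L{\left(E \right)} = \frac{1}{2 E}$
$T{\left(c,P \right)} = -24 + P$ ($T{\left(c,P \right)} = P - 24 = -24 + P$)
$\left(-25925 + T{\left(L{\left(-10 \right)},-23 \right)}\right) - 8617 = \left(-25925 - 47\right) - 8617 = -25972 - 8617 = -34589$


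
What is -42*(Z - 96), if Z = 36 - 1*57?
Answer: 4914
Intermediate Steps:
Z = -21 (Z = 36 - 57 = -21)
-42*(Z - 96) = -42*(-21 - 96) = -42*(-117) = 4914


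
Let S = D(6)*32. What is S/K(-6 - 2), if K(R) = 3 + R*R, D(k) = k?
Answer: 192/67 ≈ 2.8657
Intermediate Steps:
K(R) = 3 + R²
S = 192 (S = 6*32 = 192)
S/K(-6 - 2) = 192/(3 + (-6 - 2)²) = 192/(3 + (-8)²) = 192/(3 + 64) = 192/67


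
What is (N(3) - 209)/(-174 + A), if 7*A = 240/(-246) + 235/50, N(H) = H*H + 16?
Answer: 528080/497853 ≈ 1.0607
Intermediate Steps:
N(H) = 16 + H**2 (N(H) = H**2 + 16 = 16 + H**2)
A = 1527/2870 (A = (240/(-246) + 235/50)/7 = (240*(-1/246) + 235*(1/50))/7 = (-40/41 + 47/10)/7 = (1/7)*(1527/410) = 1527/2870 ≈ 0.53206)
(N(3) - 209)/(-174 + A) = ((16 + 3**2) - 209)/(-174 + 1527/2870) = ((16 + 9) - 209)/(-497853/2870) = (25 - 209)*(-2870/497853) = -184*(-2870/497853) = 528080/497853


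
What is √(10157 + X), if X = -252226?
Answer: I*√242069 ≈ 492.0*I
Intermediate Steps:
√(10157 + X) = √(10157 - 252226) = √(-242069) = I*√242069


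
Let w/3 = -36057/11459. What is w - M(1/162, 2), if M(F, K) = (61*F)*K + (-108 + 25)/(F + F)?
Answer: 890098081/132597 ≈ 6712.8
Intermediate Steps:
M(F, K) = -83/(2*F) + 61*F*K (M(F, K) = 61*F*K - 83*1/(2*F) = 61*F*K - 83/(2*F) = -83/(2*F) + 61*F*K)
w = -15453/1637 (w = 3*(-36057/11459) = 3*(-36057*1/11459) = 3*(-5151/1637) = -15453/1637 ≈ -9.4398)
w - M(1/162, 2) = -15453/1637 - (-83/(2*(1/162)) + 61*2/162) = -15453/1637 - (-83/(2*1/162) + 61*(1/162)*2) = -15453/1637 - (-83/2*162 + 61/81) = -15453/1637 - (-6723 + 61/81) = -15453/1637 - 1*(-544502/81) = -15453/1637 + 544502/81 = 890098081/132597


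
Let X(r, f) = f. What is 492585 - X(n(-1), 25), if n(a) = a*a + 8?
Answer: 492560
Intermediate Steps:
n(a) = 8 + a² (n(a) = a² + 8 = 8 + a²)
492585 - X(n(-1), 25) = 492585 - 1*25 = 492585 - 25 = 492560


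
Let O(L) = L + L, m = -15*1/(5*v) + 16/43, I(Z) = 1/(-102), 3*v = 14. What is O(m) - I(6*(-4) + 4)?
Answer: -16325/30702 ≈ -0.53172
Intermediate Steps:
v = 14/3 (v = (⅓)*14 = 14/3 ≈ 4.6667)
I(Z) = -1/102
m = -163/602 (m = -15/(5*(14/3)) + 16/43 = -15/70/3 + 16*(1/43) = -15*3/70 + 16/43 = -9/14 + 16/43 = -163/602 ≈ -0.27076)
O(L) = 2*L
O(m) - I(6*(-4) + 4) = 2*(-163/602) - 1*(-1/102) = -163/301 + 1/102 = -16325/30702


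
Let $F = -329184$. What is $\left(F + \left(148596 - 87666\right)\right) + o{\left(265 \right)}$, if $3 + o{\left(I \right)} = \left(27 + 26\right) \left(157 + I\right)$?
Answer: $-245891$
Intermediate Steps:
$o{\left(I \right)} = 8318 + 53 I$ ($o{\left(I \right)} = -3 + \left(27 + 26\right) \left(157 + I\right) = -3 + 53 \left(157 + I\right) = -3 + \left(8321 + 53 I\right) = 8318 + 53 I$)
$\left(F + \left(148596 - 87666\right)\right) + o{\left(265 \right)} = \left(-329184 + \left(148596 - 87666\right)\right) + \left(8318 + 53 \cdot 265\right) = \left(-329184 + 60930\right) + \left(8318 + 14045\right) = -268254 + 22363 = -245891$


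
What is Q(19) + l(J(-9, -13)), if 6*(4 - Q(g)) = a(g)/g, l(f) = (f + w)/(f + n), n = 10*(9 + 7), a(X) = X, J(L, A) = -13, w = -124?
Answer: 853/294 ≈ 2.9014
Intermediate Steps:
n = 160 (n = 10*16 = 160)
l(f) = (-124 + f)/(160 + f) (l(f) = (f - 124)/(f + 160) = (-124 + f)/(160 + f))
Q(g) = 23/6 (Q(g) = 4 - g/(6*g) = 4 - ⅙*1 = 4 - ⅙ = 23/6)
Q(19) + l(J(-9, -13)) = 23/6 + (-124 - 13)/(160 - 13) = 23/6 - 137/147 = 853/294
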